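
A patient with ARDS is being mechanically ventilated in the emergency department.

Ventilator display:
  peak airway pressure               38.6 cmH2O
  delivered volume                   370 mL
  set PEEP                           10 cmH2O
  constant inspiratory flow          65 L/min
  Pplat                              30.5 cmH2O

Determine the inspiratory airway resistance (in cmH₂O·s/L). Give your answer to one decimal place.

7.5

Flow: 65 L/min ÷ 60 = 1.0833 L/s.
Raw = (PIP − Pplat) / flow = (38.6 − 30.5) / 1.0833 = 8.1 / 1.0833 = 7.477 cmH2O·s/L.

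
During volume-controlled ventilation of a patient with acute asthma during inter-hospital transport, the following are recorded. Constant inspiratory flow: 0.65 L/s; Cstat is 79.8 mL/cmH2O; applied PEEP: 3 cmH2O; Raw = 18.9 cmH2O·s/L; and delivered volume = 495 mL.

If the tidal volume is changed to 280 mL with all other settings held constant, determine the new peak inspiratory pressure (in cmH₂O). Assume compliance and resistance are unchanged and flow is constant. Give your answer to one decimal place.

18.8

PIP = Vt/C + R·V̇ + PEEP (constant-flow equation of motion).
Only the elastic term changes: ΔPIP = ΔVt / C = (280 − 495) / 79.8 = -2.694 cmH2O.
Original PIP = 495/79.8 + 18.9×0.65 + 3 = 21.488 cmH2O; new PIP = 21.488 + (-2.694) = 18.794 cmH2O.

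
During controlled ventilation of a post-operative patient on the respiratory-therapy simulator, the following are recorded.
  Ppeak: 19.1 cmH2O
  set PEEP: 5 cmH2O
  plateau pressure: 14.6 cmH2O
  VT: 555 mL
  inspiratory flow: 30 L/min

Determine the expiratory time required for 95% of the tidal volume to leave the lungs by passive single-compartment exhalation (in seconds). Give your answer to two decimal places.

1.56

Flow: 30 L/min ÷ 60 = 0.5 L/s.
R = (PIP − Pplat)/V̇ = (19.1 − 14.6) / 0.5 = 4.5/0.5 = 9.0 cmH2O·s/L.
C = Vt/(Pplat − PEEP) = 555.0 / (14.6 − 5) = 555.0/9.6 = 57.813 mL/cmH2O.
τ = R × C = 9.0 × 0.05781 L/cmH2O = 0.5203 s.
t = −τ·ln(1 − 0.95) = −0.5203·ln(0.05) = 1.559 s.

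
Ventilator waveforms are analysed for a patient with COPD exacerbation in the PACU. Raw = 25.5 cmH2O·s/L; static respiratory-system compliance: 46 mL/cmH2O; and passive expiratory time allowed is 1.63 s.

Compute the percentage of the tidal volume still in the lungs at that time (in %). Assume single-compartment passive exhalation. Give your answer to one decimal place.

24.9

τ = R × C = 25.5 × 46 mL/cmH2O = 25.5 × 0.046 L/cmH2O = 1.173 s.
Passive exhalation: V(t)/V₀ = e^(−t/τ) = e^(−1.63/1.173) = 0.2492.
Fraction remaining = 0.2492 → 24.92%.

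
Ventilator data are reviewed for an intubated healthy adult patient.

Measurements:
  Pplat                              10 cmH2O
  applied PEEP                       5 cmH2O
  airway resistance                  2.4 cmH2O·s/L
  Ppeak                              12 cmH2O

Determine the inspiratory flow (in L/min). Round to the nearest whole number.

50

flow = (PIP − Pplat) / Raw = (12 − 10) / 2.4 = 0.8333 L/s × 60 = 49.998 L/min.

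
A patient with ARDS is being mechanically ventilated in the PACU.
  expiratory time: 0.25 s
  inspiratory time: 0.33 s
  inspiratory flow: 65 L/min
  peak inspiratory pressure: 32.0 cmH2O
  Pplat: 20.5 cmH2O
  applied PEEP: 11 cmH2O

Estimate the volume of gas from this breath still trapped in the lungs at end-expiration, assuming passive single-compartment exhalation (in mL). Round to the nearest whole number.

Flow: 65 L/min ÷ 60 = 1.0833 L/s.
Vt = flow × Ti = 1.0833 L/s × 0.33 s × 1000 mL/L = 357.49 mL.
R = (PIP − Pplat)/V̇ = (32.0 − 20.5) / 1.0833 = 11.5/1.0833 = 10.616 cmH2O·s/L.
C = Vt/(Pplat − PEEP) = 357.49 / (20.5 − 11) = 357.49/9.5 = 37.631 mL/cmH2O.
τ = R × C = 10.616 × 0.03763 L/cmH2O = 0.3995 s.
Fraction remaining = e^(−Te/τ) = e^(−0.25/0.3995) = 0.5348.
Trapped volume = 357.49 × 0.5348 = 191.19 mL.

191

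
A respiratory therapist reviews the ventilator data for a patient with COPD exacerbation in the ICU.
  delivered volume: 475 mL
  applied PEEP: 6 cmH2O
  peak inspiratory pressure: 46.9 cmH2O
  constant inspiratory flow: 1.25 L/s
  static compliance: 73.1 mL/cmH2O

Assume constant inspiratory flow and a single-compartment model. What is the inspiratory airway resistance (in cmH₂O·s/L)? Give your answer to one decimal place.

Equation of motion (constant flow): PIP = Vt/C + R·V̇ + PEEP.
R·V̇ = PIP − Vt/C − PEEP = 46.9 − 475/73.1 − 6 = 46.9 − 6.498 − 6 = 34.402 cmH2O.
R = 34.402 / 1.25 = 27.522 cmH2O·s/L.

27.5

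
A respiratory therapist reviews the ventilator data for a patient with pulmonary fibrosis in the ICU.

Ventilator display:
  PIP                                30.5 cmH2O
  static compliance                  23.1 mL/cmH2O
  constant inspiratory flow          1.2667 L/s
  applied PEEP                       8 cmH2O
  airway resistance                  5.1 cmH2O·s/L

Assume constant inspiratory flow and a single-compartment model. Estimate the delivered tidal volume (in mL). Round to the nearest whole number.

Equation of motion (constant flow): PIP = Vt/C + R·V̇ + PEEP.
Vt/C = PIP − R·V̇ − PEEP = 30.5 − 6.46 − 8 = 16.04 cmH2O.
Vt = C × 16.04 = 23.1 × 16.04 = 370.52 mL.

371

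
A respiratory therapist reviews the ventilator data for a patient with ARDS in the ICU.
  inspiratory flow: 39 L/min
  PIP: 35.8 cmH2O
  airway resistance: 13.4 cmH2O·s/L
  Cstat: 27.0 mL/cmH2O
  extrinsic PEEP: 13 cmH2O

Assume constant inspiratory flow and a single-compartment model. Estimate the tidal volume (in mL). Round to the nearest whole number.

Flow: 39 L/min ÷ 60 = 0.65 L/s.
Equation of motion (constant flow): PIP = Vt/C + R·V̇ + PEEP.
Vt/C = PIP − R·V̇ − PEEP = 35.8 − 8.71 − 13 = 14.09 cmH2O.
Vt = C × 14.09 = 27.0 × 14.09 = 380.43 mL.

380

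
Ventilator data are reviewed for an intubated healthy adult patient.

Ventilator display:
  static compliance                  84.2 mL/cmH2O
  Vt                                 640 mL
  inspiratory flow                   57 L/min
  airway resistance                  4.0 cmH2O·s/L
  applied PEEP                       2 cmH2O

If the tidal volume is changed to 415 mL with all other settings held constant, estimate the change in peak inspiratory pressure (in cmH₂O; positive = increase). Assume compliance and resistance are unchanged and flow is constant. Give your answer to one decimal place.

-2.7

PIP = Vt/C + R·V̇ + PEEP (constant-flow equation of motion).
Only the elastic term changes: ΔPIP = ΔVt / C = (415 − 640) / 84.2 = -2.672 cmH2O.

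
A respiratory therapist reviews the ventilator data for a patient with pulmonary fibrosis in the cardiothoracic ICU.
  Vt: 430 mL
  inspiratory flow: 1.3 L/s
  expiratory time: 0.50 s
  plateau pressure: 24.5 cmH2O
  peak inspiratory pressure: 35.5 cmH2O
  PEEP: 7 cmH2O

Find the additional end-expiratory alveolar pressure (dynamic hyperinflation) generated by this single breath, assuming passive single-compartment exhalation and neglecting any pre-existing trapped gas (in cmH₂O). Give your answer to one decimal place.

R = (PIP − Pplat)/V̇ = (35.5 − 24.5) / 1.3 = 11.0/1.3 = 8.462 cmH2O·s/L.
C = Vt/(Pplat − PEEP) = 430.0 / (24.5 − 7) = 430.0/17.5 = 24.571 mL/cmH2O.
τ = R × C = 8.462 × 0.02457 L/cmH2O = 0.2079 s.
Fraction remaining = e^(−Te/τ) = e^(−0.50/0.2079) = 0.09027; trapped volume = 430.0 × 0.09027 = 38.816 mL.
Additional alveolar pressure from trapping ≈ V_trapped / C = 38.816 / 24.571 = 1.58 cmH2O.

1.6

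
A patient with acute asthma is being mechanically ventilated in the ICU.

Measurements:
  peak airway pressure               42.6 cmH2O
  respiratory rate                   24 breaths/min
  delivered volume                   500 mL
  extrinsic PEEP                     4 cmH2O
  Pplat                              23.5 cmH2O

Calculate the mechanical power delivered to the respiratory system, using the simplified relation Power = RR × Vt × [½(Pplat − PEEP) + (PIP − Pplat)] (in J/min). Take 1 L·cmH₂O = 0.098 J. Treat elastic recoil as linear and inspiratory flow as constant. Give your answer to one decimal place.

33.9

Per-breath work = Vt × [½(Pplat−PEEP) + (PIP−Pplat)] = 0.500 × [0.5×19.5 + 19.1] = 0.500 × 28.85 = 14.425 L·cmH2O.
Power = 24 × 14.425 = 346.2 L·cmH2O/min.
× 0.098 J/(L·cmH2O) → 33.928 J/min.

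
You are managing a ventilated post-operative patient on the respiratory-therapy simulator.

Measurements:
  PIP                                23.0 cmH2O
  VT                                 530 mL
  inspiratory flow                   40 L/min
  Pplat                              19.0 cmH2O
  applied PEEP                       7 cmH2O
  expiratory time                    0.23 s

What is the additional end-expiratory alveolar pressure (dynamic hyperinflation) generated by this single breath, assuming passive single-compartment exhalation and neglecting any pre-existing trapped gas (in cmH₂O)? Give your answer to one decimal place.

5.0

Flow: 40 L/min ÷ 60 = 0.6667 L/s.
R = (PIP − Pplat)/V̇ = (23.0 − 19.0) / 0.6667 = 4.0/0.6667 = 6.0 cmH2O·s/L.
C = Vt/(Pplat − PEEP) = 530.0 / (19.0 − 7) = 530.0/12.0 = 44.167 mL/cmH2O.
τ = R × C = 6.0 × 0.04417 L/cmH2O = 0.265 s.
Fraction remaining = e^(−Te/τ) = e^(−0.23/0.265) = 0.4198; trapped volume = 530.0 × 0.4198 = 222.49 mL.
Additional alveolar pressure from trapping ≈ V_trapped / C = 222.49 / 44.167 = 5.037 cmH2O.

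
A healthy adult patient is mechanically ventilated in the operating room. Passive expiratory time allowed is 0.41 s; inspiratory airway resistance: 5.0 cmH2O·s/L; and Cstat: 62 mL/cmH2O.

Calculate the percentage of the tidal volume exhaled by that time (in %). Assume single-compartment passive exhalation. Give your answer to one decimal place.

τ = R × C = 5.0 × 62 mL/cmH2O = 5.0 × 0.062 L/cmH2O = 0.31 s.
Passive exhalation: V(t)/V₀ = e^(−t/τ) = e^(−0.41/0.31) = 0.2664.
Fraction exhaled = 1 − 0.2664 = 0.7336 → 73.36%.

73.4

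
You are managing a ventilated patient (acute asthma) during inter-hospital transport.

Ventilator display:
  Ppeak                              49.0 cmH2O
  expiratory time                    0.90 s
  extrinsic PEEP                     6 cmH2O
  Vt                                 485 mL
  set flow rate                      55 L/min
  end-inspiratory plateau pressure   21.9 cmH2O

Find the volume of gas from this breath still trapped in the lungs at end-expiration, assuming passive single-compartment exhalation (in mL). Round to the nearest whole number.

Flow: 55 L/min ÷ 60 = 0.9167 L/s.
R = (PIP − Pplat)/V̇ = (49.0 − 21.9) / 0.9167 = 27.1/0.9167 = 29.563 cmH2O·s/L.
C = Vt/(Pplat − PEEP) = 485.0 / (21.9 − 6) = 485.0/15.9 = 30.503 mL/cmH2O.
τ = R × C = 29.563 × 0.0305 L/cmH2O = 0.9017 s.
Fraction remaining = e^(−Te/τ) = e^(−0.90/0.9017) = 0.3686.
Trapped volume = 485.0 × 0.3686 = 178.77 mL.

179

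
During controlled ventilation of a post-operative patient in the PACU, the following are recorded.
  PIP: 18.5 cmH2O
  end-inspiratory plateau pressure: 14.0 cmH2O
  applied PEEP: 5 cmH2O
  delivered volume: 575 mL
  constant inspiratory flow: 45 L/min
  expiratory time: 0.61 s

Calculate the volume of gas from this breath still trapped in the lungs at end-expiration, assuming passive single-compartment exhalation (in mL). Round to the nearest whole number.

Flow: 45 L/min ÷ 60 = 0.75 L/s.
R = (PIP − Pplat)/V̇ = (18.5 − 14.0) / 0.75 = 4.5/0.75 = 6.0 cmH2O·s/L.
C = Vt/(Pplat − PEEP) = 575.0 / (14.0 − 5) = 575.0/9.0 = 63.889 mL/cmH2O.
τ = R × C = 6.0 × 0.06389 L/cmH2O = 0.3833 s.
Fraction remaining = e^(−Te/τ) = e^(−0.61/0.3833) = 0.2036.
Trapped volume = 575.0 × 0.2036 = 117.07 mL.

117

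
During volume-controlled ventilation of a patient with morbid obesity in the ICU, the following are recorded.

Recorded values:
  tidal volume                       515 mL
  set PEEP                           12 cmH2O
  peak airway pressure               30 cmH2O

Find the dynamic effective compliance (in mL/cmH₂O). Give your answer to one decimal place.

28.6

Dynamic compliance = Vt / (PIP − PEEP) = 515 / (30 − 12) = 515 / 18.0 = 28.611 mL/cmH2O.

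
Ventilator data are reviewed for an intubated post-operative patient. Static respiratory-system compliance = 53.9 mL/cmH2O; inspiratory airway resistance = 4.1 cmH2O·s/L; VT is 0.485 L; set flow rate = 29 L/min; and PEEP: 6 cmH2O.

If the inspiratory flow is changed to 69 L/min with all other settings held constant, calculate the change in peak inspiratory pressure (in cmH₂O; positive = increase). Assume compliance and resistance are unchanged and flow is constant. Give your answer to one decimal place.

Flow: 29 L/min ÷ 60 = 0.4833 L/s.
New flow: 69 L/min ÷ 60 = 1.15 L/s.
PIP = Vt/C + R·V̇ + PEEP (constant-flow equation of motion).
Only the resistive term changes: ΔPIP = R × ΔV̇ = 4.1 × (1.15 − 0.4833) = 4.1 × 0.6667 = 2.733 cmH2O.

2.7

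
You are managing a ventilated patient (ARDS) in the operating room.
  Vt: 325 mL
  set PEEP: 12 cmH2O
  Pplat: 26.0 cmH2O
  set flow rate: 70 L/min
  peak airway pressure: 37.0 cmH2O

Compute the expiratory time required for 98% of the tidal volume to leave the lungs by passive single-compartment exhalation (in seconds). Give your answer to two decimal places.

Flow: 70 L/min ÷ 60 = 1.1667 L/s.
R = (PIP − Pplat)/V̇ = (37.0 − 26.0) / 1.1667 = 11.0/1.1667 = 9.428 cmH2O·s/L.
C = Vt/(Pplat − PEEP) = 325.0 / (26.0 − 12) = 325.0/14.0 = 23.214 mL/cmH2O.
τ = R × C = 9.428 × 0.02321 L/cmH2O = 0.2188 s.
t = −τ·ln(1 − 0.98) = −0.2188·ln(0.02) = 0.856 s.

0.86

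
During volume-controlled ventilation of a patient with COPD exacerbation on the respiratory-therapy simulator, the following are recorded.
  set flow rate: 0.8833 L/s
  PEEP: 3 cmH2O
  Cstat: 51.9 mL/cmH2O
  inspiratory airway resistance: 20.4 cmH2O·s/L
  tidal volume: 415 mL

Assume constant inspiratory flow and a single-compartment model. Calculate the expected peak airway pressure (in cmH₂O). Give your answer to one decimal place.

Equation of motion (constant flow): PIP = Vt/C + R·V̇ + PEEP.
PIP = 415/51.9 + 20.4×0.8833 + 3 = 7.996 + 18.019 + 3 = 29.015 cmH2O.

29.0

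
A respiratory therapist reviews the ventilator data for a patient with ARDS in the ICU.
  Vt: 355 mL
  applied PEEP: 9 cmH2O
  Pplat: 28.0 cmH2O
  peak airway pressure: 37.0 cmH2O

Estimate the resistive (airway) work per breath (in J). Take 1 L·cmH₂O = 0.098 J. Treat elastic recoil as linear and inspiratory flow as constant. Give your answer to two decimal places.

With constant inspiratory flow the resistive pressure is constant at PIP − Pplat = 37.0 − 28.0 = 9.0 cmH2O, so resistive work = 9.0 × 0.355 = 3.195 L·cmH2O.
× 0.098 J/(L·cmH2O) → 0.3131 J.

0.31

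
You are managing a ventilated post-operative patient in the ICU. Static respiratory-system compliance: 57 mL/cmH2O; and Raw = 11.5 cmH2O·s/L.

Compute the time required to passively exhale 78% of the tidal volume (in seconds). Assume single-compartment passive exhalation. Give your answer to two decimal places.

0.99

τ = R × C = 11.5 × 57 mL/cmH2O = 11.5 × 0.057 L/cmH2O = 0.6555 s.
Exhaled fraction f = 1 − e^(−t/τ) → t = −τ·ln(1 − f) = −0.6555·ln(0.22) = 0.9925 s.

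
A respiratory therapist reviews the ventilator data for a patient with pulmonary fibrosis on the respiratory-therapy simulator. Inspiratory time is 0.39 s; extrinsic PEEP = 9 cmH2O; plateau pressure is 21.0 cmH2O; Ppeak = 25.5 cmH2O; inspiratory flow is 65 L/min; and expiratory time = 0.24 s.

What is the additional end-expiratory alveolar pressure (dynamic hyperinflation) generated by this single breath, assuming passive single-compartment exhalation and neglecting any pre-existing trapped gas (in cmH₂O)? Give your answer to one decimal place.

Flow: 65 L/min ÷ 60 = 1.0833 L/s.
Vt = flow × Ti = 1.0833 L/s × 0.39 s × 1000 mL/L = 422.49 mL.
R = (PIP − Pplat)/V̇ = (25.5 − 21.0) / 1.0833 = 4.5/1.0833 = 4.154 cmH2O·s/L.
C = Vt/(Pplat − PEEP) = 422.49 / (21.0 − 9) = 422.49/12.0 = 35.208 mL/cmH2O.
τ = R × C = 4.154 × 0.03521 L/cmH2O = 0.1463 s.
Fraction remaining = e^(−Te/τ) = e^(−0.24/0.1463) = 0.1939; trapped volume = 422.49 × 0.1939 = 81.921 mL.
Additional alveolar pressure from trapping ≈ V_trapped / C = 81.921 / 35.208 = 2.327 cmH2O.

2.3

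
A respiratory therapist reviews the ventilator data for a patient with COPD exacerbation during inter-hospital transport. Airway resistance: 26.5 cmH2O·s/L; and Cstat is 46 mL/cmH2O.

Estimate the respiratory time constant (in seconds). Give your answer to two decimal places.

τ = R × C = 26.5 × 46 mL/cmH2O = 26.5 × 0.046 L/cmH2O = 1.219 s.

1.22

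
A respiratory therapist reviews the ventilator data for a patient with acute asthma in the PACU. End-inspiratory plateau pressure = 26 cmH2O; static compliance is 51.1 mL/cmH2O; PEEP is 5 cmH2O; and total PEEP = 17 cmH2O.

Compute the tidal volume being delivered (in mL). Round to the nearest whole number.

End-expiratory occlusion gives total PEEP = 17 cmH2O (intrinsic PEEP = 17 − 5 = 12). Use total PEEP for the elastic gradient.
Vt = Cstat × (Pplat − PEEPtotal) = 51.1 × (26 − 17) = 51.1 × 9.0 = 459.9 mL.

460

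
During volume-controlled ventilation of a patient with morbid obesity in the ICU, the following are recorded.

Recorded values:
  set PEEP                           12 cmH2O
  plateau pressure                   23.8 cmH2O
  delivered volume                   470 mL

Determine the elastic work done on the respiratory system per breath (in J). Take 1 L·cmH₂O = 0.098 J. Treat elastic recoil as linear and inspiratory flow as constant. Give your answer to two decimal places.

Elastic work ≈ ½ × (Pplat − PEEP) × Vt = 0.5 × (23.8 − 12) × 0.470 L = 0.5 × 11.8 × 0.470 = 2.773 L·cmH2O.
× 0.098 J/(L·cmH2O) → 0.2718 J.

0.27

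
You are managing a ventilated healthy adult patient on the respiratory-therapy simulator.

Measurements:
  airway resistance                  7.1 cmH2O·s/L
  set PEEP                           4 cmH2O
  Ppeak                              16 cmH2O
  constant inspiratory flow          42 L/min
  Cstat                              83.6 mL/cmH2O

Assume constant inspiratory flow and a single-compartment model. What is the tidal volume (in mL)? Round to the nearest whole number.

588

Flow: 42 L/min ÷ 60 = 0.7 L/s.
Equation of motion (constant flow): PIP = Vt/C + R·V̇ + PEEP.
Vt/C = PIP − R·V̇ − PEEP = 16 − 4.97 − 4 = 7.03 cmH2O.
Vt = C × 7.03 = 83.6 × 7.03 = 587.71 mL.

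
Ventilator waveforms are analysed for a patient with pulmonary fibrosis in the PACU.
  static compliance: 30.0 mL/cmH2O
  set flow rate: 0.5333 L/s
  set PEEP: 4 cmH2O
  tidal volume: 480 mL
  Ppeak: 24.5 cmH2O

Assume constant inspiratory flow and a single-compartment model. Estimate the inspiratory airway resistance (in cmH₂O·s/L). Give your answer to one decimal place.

Equation of motion (constant flow): PIP = Vt/C + R·V̇ + PEEP.
R·V̇ = PIP − Vt/C − PEEP = 24.5 − 480/30.0 − 4 = 24.5 − 16.0 − 4 = 4.5 cmH2O.
R = 4.5 / 0.5333 = 8.438 cmH2O·s/L.

8.4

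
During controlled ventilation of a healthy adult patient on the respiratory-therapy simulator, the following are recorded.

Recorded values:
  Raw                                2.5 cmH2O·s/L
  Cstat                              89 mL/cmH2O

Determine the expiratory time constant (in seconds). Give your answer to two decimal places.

0.22

τ = R × C = 2.5 × 89 mL/cmH2O = 2.5 × 0.089 L/cmH2O = 0.2225 s.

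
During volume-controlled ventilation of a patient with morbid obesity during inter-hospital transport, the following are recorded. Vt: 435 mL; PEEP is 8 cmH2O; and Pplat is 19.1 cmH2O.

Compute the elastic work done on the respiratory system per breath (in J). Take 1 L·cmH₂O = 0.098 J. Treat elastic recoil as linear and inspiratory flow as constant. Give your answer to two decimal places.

0.24

Elastic work ≈ ½ × (Pplat − PEEP) × Vt = 0.5 × (19.1 − 8) × 0.435 L = 0.5 × 11.1 × 0.435 = 2.414 L·cmH2O.
× 0.098 J/(L·cmH2O) → 0.2366 J.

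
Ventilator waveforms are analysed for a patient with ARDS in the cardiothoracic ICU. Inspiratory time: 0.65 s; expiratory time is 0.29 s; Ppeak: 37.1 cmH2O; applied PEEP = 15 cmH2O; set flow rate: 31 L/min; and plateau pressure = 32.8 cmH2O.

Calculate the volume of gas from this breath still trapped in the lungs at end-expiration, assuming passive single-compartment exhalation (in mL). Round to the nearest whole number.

Flow: 31 L/min ÷ 60 = 0.5167 L/s.
Vt = flow × Ti = 0.5167 L/s × 0.65 s × 1000 mL/L = 335.86 mL.
R = (PIP − Pplat)/V̇ = (37.1 − 32.8) / 0.5167 = 4.3/0.5167 = 8.322 cmH2O·s/L.
C = Vt/(Pplat − PEEP) = 335.86 / (32.8 − 15) = 335.86/17.8 = 18.869 mL/cmH2O.
τ = R × C = 8.322 × 0.01887 L/cmH2O = 0.157 s.
Fraction remaining = e^(−Te/τ) = e^(−0.29/0.157) = 0.1577.
Trapped volume = 335.86 × 0.1577 = 52.965 mL.

53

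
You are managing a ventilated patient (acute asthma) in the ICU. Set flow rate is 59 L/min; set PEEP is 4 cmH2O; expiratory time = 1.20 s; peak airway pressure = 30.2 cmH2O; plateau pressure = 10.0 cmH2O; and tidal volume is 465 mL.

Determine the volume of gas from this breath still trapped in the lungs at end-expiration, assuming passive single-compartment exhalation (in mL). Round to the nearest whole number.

219

Flow: 59 L/min ÷ 60 = 0.9833 L/s.
R = (PIP − Pplat)/V̇ = (30.2 − 10.0) / 0.9833 = 20.2/0.9833 = 20.543 cmH2O·s/L.
C = Vt/(Pplat − PEEP) = 465.0 / (10.0 − 4) = 465.0/6.0 = 77.5 mL/cmH2O.
τ = R × C = 20.543 × 0.0775 L/cmH2O = 1.592 s.
Fraction remaining = e^(−Te/τ) = e^(−1.20/1.592) = 0.4706.
Trapped volume = 465.0 × 0.4706 = 218.83 mL.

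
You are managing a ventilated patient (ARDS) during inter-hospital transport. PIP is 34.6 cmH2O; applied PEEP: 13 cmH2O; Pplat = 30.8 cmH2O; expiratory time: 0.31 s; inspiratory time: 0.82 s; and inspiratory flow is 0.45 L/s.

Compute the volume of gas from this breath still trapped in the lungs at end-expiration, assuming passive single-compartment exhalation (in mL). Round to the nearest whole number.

63

Vt = flow × Ti = 0.45 L/s × 0.82 s × 1000 mL/L = 369.0 mL.
R = (PIP − Pplat)/V̇ = (34.6 − 30.8) / 0.45 = 3.8/0.45 = 8.444 cmH2O·s/L.
C = Vt/(Pplat − PEEP) = 369.0 / (30.8 − 13) = 369.0/17.8 = 20.73 mL/cmH2O.
τ = R × C = 8.444 × 0.02073 L/cmH2O = 0.175 s.
Fraction remaining = e^(−Te/τ) = e^(−0.31/0.175) = 0.1701.
Trapped volume = 369.0 × 0.1701 = 62.767 mL.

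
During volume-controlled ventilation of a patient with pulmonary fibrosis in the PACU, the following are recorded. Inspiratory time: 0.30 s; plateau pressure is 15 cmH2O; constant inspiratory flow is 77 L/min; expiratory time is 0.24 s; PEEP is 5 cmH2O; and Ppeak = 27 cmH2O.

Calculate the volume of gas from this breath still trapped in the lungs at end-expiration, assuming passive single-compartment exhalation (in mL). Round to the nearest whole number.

198

Flow: 77 L/min ÷ 60 = 1.2833 L/s.
Vt = flow × Ti = 1.2833 L/s × 0.30 s × 1000 mL/L = 384.99 mL.
R = (PIP − Pplat)/V̇ = (27 − 15) / 1.2833 = 12.0/1.2833 = 9.351 cmH2O·s/L.
C = Vt/(Pplat − PEEP) = 384.99 / (15 − 5) = 384.99/10.0 = 38.499 mL/cmH2O.
τ = R × C = 9.351 × 0.0385 L/cmH2O = 0.36 s.
Fraction remaining = e^(−Te/τ) = e^(−0.24/0.36) = 0.5134.
Trapped volume = 384.99 × 0.5134 = 197.65 mL.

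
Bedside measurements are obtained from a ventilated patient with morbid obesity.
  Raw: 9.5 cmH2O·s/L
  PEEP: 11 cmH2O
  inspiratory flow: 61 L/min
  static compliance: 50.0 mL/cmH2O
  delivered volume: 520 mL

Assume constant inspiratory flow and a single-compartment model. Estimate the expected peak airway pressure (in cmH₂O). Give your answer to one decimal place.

Flow: 61 L/min ÷ 60 = 1.0167 L/s.
Equation of motion (constant flow): PIP = Vt/C + R·V̇ + PEEP.
PIP = 520/50.0 + 9.5×1.0167 + 11 = 10.4 + 9.659 + 11 = 31.059 cmH2O.

31.1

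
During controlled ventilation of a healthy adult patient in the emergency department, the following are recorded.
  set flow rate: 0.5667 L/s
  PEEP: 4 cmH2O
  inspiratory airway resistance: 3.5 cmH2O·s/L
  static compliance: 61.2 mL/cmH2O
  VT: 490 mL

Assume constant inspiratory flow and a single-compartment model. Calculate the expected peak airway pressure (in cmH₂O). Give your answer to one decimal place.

14.0

Equation of motion (constant flow): PIP = Vt/C + R·V̇ + PEEP.
PIP = 490/61.2 + 3.5×0.5667 + 4 = 8.007 + 1.983 + 4 = 13.99 cmH2O.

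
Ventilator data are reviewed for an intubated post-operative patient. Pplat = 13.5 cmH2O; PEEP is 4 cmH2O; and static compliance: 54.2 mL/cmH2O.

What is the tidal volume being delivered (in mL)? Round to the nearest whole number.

515

Vt = Cstat × (Pplat − PEEP) = 54.2 × (13.5 − 4) = 54.2 × 9.5 = 514.9 mL.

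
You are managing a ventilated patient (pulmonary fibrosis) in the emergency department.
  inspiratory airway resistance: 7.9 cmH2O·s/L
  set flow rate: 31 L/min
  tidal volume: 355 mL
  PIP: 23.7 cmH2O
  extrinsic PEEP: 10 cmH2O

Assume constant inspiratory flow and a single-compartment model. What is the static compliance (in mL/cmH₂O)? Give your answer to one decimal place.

36.9

Flow: 31 L/min ÷ 60 = 0.5167 L/s.
Equation of motion (constant flow): PIP = Vt/C + R·V̇ + PEEP.
Vt/C = PIP − R·V̇ − PEEP = 23.7 − 7.9×0.5167 − 10 = 23.7 − 4.082 − 10 = 9.618 cmH2O.
C = Vt / 9.618 = 355 / 9.618 = 36.91 mL/cmH2O.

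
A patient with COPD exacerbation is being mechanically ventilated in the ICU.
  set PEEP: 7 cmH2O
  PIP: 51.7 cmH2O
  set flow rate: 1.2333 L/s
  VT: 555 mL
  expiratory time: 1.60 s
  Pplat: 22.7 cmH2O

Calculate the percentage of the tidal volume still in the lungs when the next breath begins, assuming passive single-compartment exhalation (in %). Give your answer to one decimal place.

R = (PIP − Pplat)/V̇ = (51.7 − 22.7) / 1.2333 = 29.0/1.2333 = 23.514 cmH2O·s/L.
C = Vt/(Pplat − PEEP) = 555.0 / (22.7 − 7) = 555.0/15.7 = 35.35 mL/cmH2O.
τ = R × C = 23.514 × 0.03535 L/cmH2O = 0.8312 s.
Fraction remaining at end-expiration = e^(−Te/τ) = e^(−1.60/0.8312) = 0.1459 → 14.59%.

14.6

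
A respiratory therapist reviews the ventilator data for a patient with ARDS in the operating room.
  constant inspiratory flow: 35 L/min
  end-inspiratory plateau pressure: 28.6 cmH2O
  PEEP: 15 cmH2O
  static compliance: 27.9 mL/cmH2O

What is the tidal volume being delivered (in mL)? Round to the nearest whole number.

Vt = Cstat × (Pplat − PEEP) = 27.9 × (28.6 − 15) = 27.9 × 13.6 = 379.44 mL.

379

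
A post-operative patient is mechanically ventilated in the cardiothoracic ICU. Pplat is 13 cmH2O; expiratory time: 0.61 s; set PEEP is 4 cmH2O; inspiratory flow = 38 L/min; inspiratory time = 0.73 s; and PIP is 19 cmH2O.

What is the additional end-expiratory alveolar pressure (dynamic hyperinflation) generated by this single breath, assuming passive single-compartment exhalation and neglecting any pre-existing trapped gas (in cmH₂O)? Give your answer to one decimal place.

Flow: 38 L/min ÷ 60 = 0.6333 L/s.
Vt = flow × Ti = 0.6333 L/s × 0.73 s × 1000 mL/L = 462.31 mL.
R = (PIP − Pplat)/V̇ = (19 − 13) / 0.6333 = 6.0/0.6333 = 9.474 cmH2O·s/L.
C = Vt/(Pplat − PEEP) = 462.31 / (13 − 4) = 462.31/9.0 = 51.368 mL/cmH2O.
τ = R × C = 9.474 × 0.05137 L/cmH2O = 0.4867 s.
Fraction remaining = e^(−Te/τ) = e^(−0.61/0.4867) = 0.2855; trapped volume = 462.31 × 0.2855 = 131.99 mL.
Additional alveolar pressure from trapping ≈ V_trapped / C = 131.99 / 51.368 = 2.569 cmH2O.

2.6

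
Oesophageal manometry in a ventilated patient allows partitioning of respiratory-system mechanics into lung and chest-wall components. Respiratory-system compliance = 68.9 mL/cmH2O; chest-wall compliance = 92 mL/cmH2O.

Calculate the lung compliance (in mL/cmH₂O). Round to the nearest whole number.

274

1/CL = 1/Crs − 1/Ccw.
1/CL = 1/68.9 − 1/92 = 0.003644.
CL = 274.42 mL/cmH2O.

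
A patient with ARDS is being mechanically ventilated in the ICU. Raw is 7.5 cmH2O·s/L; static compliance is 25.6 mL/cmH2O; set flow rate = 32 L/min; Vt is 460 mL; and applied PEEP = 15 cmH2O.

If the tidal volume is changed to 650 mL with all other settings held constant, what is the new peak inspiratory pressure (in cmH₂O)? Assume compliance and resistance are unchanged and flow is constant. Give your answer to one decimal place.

44.4

Flow: 32 L/min ÷ 60 = 0.5333 L/s.
PIP = Vt/C + R·V̇ + PEEP (constant-flow equation of motion).
Only the elastic term changes: ΔPIP = ΔVt / C = (650 − 460) / 25.6 = 7.422 cmH2O.
Original PIP = 460/25.6 + 7.5×0.5333 + 15 = 36.969 cmH2O; new PIP = 36.969 + (7.422) = 44.391 cmH2O.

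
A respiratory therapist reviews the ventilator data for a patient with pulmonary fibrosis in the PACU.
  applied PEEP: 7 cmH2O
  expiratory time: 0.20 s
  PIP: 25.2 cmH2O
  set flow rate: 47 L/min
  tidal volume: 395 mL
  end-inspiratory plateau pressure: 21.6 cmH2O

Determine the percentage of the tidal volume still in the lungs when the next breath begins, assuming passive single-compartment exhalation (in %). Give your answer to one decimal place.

Flow: 47 L/min ÷ 60 = 0.7833 L/s.
R = (PIP − Pplat)/V̇ = (25.2 − 21.6) / 0.7833 = 3.6/0.7833 = 4.596 cmH2O·s/L.
C = Vt/(Pplat − PEEP) = 395.0 / (21.6 − 7) = 395.0/14.6 = 27.055 mL/cmH2O.
τ = R × C = 4.596 × 0.02706 L/cmH2O = 0.1244 s.
Fraction remaining at end-expiration = e^(−Te/τ) = e^(−0.20/0.1244) = 0.2003 → 20.03%.

20.0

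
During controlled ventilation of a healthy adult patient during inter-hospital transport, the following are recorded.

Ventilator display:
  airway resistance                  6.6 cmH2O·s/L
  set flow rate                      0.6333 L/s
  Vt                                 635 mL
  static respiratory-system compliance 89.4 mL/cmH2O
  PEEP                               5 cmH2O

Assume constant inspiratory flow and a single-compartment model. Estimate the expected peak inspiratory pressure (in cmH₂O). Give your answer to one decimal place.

16.3

Equation of motion (constant flow): PIP = Vt/C + R·V̇ + PEEP.
PIP = 635/89.4 + 6.6×0.6333 + 5 = 7.103 + 4.18 + 5 = 16.283 cmH2O.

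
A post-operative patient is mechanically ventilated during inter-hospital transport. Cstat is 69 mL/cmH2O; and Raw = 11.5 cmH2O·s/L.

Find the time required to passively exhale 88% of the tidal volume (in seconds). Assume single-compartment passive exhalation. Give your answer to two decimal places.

τ = R × C = 11.5 × 69 mL/cmH2O = 11.5 × 0.069 L/cmH2O = 0.7935 s.
Exhaled fraction f = 1 − e^(−t/τ) → t = −τ·ln(1 − f) = −0.7935·ln(0.12) = 1.682 s.

1.68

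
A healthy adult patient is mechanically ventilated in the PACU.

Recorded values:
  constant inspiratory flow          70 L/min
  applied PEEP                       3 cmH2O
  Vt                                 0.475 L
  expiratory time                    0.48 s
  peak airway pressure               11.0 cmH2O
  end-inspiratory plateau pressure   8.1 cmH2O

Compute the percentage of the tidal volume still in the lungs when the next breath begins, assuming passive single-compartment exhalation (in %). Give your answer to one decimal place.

12.6

Flow: 70 L/min ÷ 60 = 1.1667 L/s.
R = (PIP − Pplat)/V̇ = (11.0 − 8.1) / 1.1667 = 2.9/1.1667 = 2.486 cmH2O·s/L.
C = Vt/(Pplat − PEEP) = 475.0 / (8.1 − 3) = 475.0/5.1 = 93.137 mL/cmH2O.
τ = R × C = 2.486 × 0.09314 L/cmH2O = 0.2315 s.
Fraction remaining at end-expiration = e^(−Te/τ) = e^(−0.48/0.2315) = 0.1258 → 12.58%.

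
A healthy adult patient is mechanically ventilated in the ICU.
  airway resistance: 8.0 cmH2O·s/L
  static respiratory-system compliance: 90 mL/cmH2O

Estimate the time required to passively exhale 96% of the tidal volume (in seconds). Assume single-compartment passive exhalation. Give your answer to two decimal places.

2.32

τ = R × C = 8.0 × 90 mL/cmH2O = 8.0 × 0.090 L/cmH2O = 0.72 s.
Exhaled fraction f = 1 − e^(−t/τ) → t = −τ·ln(1 − f) = −0.72·ln(0.04) = 2.318 s.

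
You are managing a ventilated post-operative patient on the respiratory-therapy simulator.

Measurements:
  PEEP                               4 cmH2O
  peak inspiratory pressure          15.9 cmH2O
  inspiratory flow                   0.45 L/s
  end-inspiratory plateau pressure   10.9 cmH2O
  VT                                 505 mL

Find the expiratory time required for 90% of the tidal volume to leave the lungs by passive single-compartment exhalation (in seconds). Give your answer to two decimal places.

R = (PIP − Pplat)/V̇ = (15.9 − 10.9) / 0.45 = 5.0/0.45 = 11.111 cmH2O·s/L.
C = Vt/(Pplat − PEEP) = 505.0 / (10.9 − 4) = 505.0/6.9 = 73.188 mL/cmH2O.
τ = R × C = 11.111 × 0.07319 L/cmH2O = 0.8132 s.
t = −τ·ln(1 − 0.90) = −0.8132·ln(0.1) = 1.872 s.

1.87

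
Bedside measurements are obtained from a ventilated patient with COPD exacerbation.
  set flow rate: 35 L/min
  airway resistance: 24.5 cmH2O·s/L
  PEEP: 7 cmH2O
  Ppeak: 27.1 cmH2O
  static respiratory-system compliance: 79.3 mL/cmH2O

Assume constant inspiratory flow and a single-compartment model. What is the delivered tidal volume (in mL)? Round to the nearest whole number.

Flow: 35 L/min ÷ 60 = 0.5833 L/s.
Equation of motion (constant flow): PIP = Vt/C + R·V̇ + PEEP.
Vt/C = PIP − R·V̇ − PEEP = 27.1 − 14.291 − 7 = 5.809 cmH2O.
Vt = C × 5.809 = 79.3 × 5.809 = 460.65 mL.

461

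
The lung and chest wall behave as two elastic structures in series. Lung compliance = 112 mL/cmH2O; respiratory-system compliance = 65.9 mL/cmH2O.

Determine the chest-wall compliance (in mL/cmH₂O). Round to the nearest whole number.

160

1/Ccw = 1/Crs − 1/CL.
1/Ccw = 1/65.9 − 1/112 = 0.006246.
Ccw = 160.1 mL/cmH2O.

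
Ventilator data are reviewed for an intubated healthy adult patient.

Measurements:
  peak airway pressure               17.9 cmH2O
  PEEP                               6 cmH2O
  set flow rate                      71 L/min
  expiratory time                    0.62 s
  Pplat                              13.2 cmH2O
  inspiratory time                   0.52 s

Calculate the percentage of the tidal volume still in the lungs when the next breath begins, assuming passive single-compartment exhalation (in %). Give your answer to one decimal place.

16.1

Flow: 71 L/min ÷ 60 = 1.1833 L/s.
Vt = flow × Ti = 1.1833 L/s × 0.52 s × 1000 mL/L = 615.32 mL.
R = (PIP − Pplat)/V̇ = (17.9 − 13.2) / 1.1833 = 4.7/1.1833 = 3.972 cmH2O·s/L.
C = Vt/(Pplat − PEEP) = 615.32 / (13.2 − 6) = 615.32/7.2 = 85.461 mL/cmH2O.
τ = R × C = 3.972 × 0.08546 L/cmH2O = 0.3394 s.
Fraction remaining at end-expiration = e^(−Te/τ) = e^(−0.62/0.3394) = 0.1609 → 16.09%.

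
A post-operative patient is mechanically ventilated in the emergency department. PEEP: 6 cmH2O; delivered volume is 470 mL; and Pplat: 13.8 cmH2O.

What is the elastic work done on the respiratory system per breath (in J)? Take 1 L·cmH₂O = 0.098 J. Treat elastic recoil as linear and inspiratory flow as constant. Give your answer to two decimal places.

Elastic work ≈ ½ × (Pplat − PEEP) × Vt = 0.5 × (13.8 − 6) × 0.470 L = 0.5 × 7.8 × 0.470 = 1.833 L·cmH2O.
× 0.098 J/(L·cmH2O) → 0.1796 J.

0.18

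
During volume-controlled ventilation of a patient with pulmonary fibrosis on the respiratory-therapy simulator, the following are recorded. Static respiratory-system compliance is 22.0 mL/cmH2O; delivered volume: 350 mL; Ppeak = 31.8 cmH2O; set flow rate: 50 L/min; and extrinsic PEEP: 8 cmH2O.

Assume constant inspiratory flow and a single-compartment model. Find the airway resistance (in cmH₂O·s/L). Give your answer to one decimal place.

Flow: 50 L/min ÷ 60 = 0.8333 L/s.
Equation of motion (constant flow): PIP = Vt/C + R·V̇ + PEEP.
R·V̇ = PIP − Vt/C − PEEP = 31.8 − 350/22.0 − 8 = 31.8 − 15.909 − 8 = 7.891 cmH2O.
R = 7.891 / 0.8333 = 9.47 cmH2O·s/L.

9.5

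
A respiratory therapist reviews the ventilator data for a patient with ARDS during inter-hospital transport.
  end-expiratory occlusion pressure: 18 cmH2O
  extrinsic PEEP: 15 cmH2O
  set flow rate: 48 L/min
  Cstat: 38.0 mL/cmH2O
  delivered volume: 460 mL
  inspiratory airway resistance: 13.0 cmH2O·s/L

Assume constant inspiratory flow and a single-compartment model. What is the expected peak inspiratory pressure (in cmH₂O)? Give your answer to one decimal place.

Flow: 48 L/min ÷ 60 = 0.8 L/s.
Total PEEP = 18 cmH2O (set 15 + intrinsic 3); this is the baseline alveolar pressure.
Equation of motion (constant flow): PIP = Vt/C + R·V̇ + PEEP.
PIP = 460/38.0 + 13.0×0.8 + 18 = 12.105 + 10.4 + 18 = 40.505 cmH2O.

40.5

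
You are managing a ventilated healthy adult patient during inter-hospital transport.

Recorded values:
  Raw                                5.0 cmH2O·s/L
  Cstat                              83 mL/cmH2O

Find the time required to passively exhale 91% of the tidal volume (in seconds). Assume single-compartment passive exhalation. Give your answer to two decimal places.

τ = R × C = 5.0 × 83 mL/cmH2O = 5.0 × 0.083 L/cmH2O = 0.415 s.
Exhaled fraction f = 1 − e^(−t/τ) → t = −τ·ln(1 − f) = −0.415·ln(0.09) = 0.9993 s.

1.00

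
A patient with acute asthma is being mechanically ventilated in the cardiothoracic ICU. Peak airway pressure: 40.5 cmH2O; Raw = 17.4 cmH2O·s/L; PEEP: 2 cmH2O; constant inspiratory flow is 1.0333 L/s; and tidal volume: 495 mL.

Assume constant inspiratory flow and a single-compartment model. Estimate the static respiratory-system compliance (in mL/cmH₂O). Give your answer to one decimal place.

24.1

Equation of motion (constant flow): PIP = Vt/C + R·V̇ + PEEP.
Vt/C = PIP − R·V̇ − PEEP = 40.5 − 17.4×1.0333 − 2 = 40.5 − 17.979 − 2 = 20.521 cmH2O.
C = Vt / 20.521 = 495 / 20.521 = 24.122 mL/cmH2O.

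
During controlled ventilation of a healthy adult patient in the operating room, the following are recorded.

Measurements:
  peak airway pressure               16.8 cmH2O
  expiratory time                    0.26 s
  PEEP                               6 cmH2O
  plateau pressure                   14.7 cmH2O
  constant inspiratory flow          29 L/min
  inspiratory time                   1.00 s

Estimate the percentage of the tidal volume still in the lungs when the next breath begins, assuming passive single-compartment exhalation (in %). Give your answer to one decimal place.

34.1

Flow: 29 L/min ÷ 60 = 0.4833 L/s.
Vt = flow × Ti = 0.4833 L/s × 1.00 s × 1000 mL/L = 483.3 mL.
R = (PIP − Pplat)/V̇ = (16.8 − 14.7) / 0.4833 = 2.1/0.4833 = 4.345 cmH2O·s/L.
C = Vt/(Pplat − PEEP) = 483.3 / (14.7 − 6) = 483.3/8.7 = 55.552 mL/cmH2O.
τ = R × C = 4.345 × 0.05555 L/cmH2O = 0.2414 s.
Fraction remaining at end-expiration = e^(−Te/τ) = e^(−0.26/0.2414) = 0.3406 → 34.06%.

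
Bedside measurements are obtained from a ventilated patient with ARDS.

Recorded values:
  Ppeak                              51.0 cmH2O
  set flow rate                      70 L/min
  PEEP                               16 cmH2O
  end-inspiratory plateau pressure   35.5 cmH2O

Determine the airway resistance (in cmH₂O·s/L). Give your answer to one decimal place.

13.3

Flow: 70 L/min ÷ 60 = 1.1667 L/s.
Raw = (PIP − Pplat) / flow = (51.0 − 35.5) / 1.1667 = 15.5 / 1.1667 = 13.285 cmH2O·s/L.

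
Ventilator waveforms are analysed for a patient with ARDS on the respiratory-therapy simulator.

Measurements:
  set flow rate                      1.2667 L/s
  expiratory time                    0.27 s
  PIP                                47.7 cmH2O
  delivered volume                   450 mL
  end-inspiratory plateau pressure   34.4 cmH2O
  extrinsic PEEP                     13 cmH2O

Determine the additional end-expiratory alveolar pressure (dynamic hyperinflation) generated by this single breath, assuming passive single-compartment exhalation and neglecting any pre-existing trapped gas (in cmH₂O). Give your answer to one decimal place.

R = (PIP − Pplat)/V̇ = (47.7 − 34.4) / 1.2667 = 13.3/1.2667 = 10.5 cmH2O·s/L.
C = Vt/(Pplat − PEEP) = 450.0 / (34.4 − 13) = 450.0/21.4 = 21.028 mL/cmH2O.
τ = R × C = 10.5 × 0.02103 L/cmH2O = 0.2208 s.
Fraction remaining = e^(−Te/τ) = e^(−0.27/0.2208) = 0.2944; trapped volume = 450.0 × 0.2944 = 132.48 mL.
Additional alveolar pressure from trapping ≈ V_trapped / C = 132.48 / 21.028 = 6.3 cmH2O.

6.3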